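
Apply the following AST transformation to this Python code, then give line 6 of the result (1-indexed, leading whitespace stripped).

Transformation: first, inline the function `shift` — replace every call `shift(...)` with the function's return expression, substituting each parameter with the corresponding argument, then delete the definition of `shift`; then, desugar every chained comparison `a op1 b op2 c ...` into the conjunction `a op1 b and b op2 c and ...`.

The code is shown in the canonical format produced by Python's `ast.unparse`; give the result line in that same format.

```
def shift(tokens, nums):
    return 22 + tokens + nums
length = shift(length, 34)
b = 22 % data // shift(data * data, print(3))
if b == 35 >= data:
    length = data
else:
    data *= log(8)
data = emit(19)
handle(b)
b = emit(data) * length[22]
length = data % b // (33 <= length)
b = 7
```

data *= log(8)

Transformed code:
length = 22 + length + 34
b = 22 % data // (22 + data * data + print(3))
if b == 35 and 35 >= data:
    length = data
else:
    data *= log(8)
data = emit(19)
handle(b)
b = emit(data) * length[22]
length = data % b // (33 <= length)
b = 7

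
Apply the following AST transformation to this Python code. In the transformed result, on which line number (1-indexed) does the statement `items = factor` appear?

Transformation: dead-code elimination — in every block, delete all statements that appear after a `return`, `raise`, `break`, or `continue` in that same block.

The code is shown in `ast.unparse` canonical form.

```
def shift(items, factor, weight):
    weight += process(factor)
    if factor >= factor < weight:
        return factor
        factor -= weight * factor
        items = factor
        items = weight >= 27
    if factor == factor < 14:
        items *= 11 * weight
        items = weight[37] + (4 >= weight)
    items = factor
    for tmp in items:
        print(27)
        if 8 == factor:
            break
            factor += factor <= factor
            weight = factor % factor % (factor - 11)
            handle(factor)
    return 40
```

8

Transformed code:
def shift(items, factor, weight):
    weight += process(factor)
    if factor >= factor < weight:
        return factor
    if factor == factor < 14:
        items *= 11 * weight
        items = weight[37] + (4 >= weight)
    items = factor
    for tmp in items:
        print(27)
        if 8 == factor:
            break
    return 40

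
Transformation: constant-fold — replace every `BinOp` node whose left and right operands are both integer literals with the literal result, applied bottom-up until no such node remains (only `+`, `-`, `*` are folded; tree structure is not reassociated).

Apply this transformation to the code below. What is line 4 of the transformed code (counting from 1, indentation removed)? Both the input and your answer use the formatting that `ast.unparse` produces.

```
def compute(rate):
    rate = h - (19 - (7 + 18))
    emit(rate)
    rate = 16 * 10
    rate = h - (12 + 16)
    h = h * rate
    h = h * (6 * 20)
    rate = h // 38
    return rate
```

rate = 160

Transformed code:
def compute(rate):
    rate = h - -6
    emit(rate)
    rate = 160
    rate = h - 28
    h = h * rate
    h = h * 120
    rate = h // 38
    return rate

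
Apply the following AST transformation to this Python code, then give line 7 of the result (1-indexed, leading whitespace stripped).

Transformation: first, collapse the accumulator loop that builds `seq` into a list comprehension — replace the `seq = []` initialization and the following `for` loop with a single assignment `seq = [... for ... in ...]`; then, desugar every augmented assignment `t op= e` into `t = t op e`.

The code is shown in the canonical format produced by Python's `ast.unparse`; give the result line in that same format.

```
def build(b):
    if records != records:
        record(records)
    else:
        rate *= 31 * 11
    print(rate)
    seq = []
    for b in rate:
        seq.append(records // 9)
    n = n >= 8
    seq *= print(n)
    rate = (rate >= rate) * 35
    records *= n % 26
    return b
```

seq = [records // 9 for b in rate]

Transformed code:
def build(b):
    if records != records:
        record(records)
    else:
        rate = rate * (31 * 11)
    print(rate)
    seq = [records // 9 for b in rate]
    n = n >= 8
    seq = seq * print(n)
    rate = (rate >= rate) * 35
    records = records * (n % 26)
    return b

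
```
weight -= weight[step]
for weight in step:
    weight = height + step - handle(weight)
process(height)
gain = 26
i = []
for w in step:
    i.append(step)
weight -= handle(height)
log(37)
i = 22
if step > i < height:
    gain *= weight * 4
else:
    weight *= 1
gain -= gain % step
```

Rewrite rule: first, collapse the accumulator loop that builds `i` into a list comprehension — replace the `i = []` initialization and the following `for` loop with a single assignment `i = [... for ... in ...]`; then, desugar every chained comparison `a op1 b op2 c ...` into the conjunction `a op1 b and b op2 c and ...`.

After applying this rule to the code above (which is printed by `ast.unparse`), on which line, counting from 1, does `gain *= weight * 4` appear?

Transformed code:
weight -= weight[step]
for weight in step:
    weight = height + step - handle(weight)
process(height)
gain = 26
i = [step for w in step]
weight -= handle(height)
log(37)
i = 22
if step > i and i < height:
    gain *= weight * 4
else:
    weight *= 1
gain -= gain % step

11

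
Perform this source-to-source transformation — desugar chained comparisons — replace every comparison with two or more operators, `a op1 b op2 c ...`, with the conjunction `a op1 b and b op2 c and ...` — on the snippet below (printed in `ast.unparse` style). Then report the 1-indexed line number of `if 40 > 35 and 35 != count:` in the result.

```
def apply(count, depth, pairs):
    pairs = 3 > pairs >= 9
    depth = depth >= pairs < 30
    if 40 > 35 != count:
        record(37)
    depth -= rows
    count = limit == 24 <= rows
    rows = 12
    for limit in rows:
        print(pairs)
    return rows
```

4

Transformed code:
def apply(count, depth, pairs):
    pairs = 3 > pairs and pairs >= 9
    depth = depth >= pairs and pairs < 30
    if 40 > 35 and 35 != count:
        record(37)
    depth -= rows
    count = limit == 24 and 24 <= rows
    rows = 12
    for limit in rows:
        print(pairs)
    return rows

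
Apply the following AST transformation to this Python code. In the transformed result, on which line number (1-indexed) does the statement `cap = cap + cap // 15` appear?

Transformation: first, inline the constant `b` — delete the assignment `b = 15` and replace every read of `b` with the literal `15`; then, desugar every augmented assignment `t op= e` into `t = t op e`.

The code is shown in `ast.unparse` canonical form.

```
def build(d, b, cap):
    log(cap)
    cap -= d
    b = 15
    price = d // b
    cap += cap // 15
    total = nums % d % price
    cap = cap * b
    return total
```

5

Transformed code:
def build(d, b, cap):
    log(cap)
    cap = cap - d
    price = d // 15
    cap = cap + cap // 15
    total = nums % d % price
    cap = cap * 15
    return total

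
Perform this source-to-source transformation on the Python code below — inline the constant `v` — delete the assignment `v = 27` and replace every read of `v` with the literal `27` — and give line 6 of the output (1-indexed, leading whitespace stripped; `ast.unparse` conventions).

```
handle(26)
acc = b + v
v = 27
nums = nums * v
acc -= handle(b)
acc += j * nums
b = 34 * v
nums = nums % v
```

b = 34 * 27

Transformed code:
handle(26)
acc = b + 27
nums = nums * 27
acc -= handle(b)
acc += j * nums
b = 34 * 27
nums = nums % 27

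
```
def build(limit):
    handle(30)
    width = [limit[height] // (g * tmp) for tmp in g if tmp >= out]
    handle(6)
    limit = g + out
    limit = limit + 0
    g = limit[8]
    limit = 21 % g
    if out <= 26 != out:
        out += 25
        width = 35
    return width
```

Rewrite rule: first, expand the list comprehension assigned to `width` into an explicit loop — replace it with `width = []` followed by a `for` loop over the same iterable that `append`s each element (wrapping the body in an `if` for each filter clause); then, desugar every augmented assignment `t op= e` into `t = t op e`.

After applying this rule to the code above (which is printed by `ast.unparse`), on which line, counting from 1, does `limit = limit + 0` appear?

9

Transformed code:
def build(limit):
    handle(30)
    width = []
    for tmp in g:
        if tmp >= out:
            width.append(limit[height] // (g * tmp))
    handle(6)
    limit = g + out
    limit = limit + 0
    g = limit[8]
    limit = 21 % g
    if out <= 26 != out:
        out = out + 25
        width = 35
    return width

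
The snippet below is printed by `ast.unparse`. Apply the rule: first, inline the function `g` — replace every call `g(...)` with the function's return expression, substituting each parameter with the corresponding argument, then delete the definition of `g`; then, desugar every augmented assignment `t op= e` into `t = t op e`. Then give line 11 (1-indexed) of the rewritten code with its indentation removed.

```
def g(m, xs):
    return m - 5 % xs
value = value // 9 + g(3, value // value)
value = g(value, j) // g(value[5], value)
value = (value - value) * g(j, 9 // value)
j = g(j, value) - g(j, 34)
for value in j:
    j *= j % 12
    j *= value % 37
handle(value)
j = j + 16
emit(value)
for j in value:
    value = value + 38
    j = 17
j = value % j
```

Transformed code:
value = value // 9 + (3 - 5 % (value // value))
value = (value - 5 % j) // (value[5] - 5 % value)
value = (value - value) * (j - 5 % (9 // value))
j = j - 5 % value - (j - 5 % 34)
for value in j:
    j = j * (j % 12)
    j = j * (value % 37)
handle(value)
j = j + 16
emit(value)
for j in value:
    value = value + 38
    j = 17
j = value % j

for j in value:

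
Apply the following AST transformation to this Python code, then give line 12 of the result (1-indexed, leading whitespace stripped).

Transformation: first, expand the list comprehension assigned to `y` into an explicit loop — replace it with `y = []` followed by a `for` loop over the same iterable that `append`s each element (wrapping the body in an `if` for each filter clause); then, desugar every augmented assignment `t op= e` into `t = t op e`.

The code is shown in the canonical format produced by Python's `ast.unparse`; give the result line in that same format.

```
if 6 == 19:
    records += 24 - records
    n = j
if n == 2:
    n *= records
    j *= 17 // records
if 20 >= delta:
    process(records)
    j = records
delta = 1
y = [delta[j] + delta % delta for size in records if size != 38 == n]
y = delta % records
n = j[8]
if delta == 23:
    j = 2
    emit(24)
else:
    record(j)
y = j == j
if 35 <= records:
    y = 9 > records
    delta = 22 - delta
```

Transformed code:
if 6 == 19:
    records = records + (24 - records)
    n = j
if n == 2:
    n = n * records
    j = j * (17 // records)
if 20 >= delta:
    process(records)
    j = records
delta = 1
y = []
for size in records:
    if size != 38 == n:
        y.append(delta[j] + delta % delta)
y = delta % records
n = j[8]
if delta == 23:
    j = 2
    emit(24)
else:
    record(j)
y = j == j
if 35 <= records:
    y = 9 > records
    delta = 22 - delta

for size in records:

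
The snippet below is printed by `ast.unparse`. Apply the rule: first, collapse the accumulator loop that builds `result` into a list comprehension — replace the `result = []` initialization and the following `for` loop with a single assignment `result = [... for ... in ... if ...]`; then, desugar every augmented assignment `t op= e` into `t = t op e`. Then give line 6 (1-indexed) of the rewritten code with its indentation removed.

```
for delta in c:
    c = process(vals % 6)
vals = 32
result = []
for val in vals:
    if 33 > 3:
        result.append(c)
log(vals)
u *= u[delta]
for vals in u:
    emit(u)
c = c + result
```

u = u * u[delta]

Transformed code:
for delta in c:
    c = process(vals % 6)
vals = 32
result = [c for val in vals if 33 > 3]
log(vals)
u = u * u[delta]
for vals in u:
    emit(u)
c = c + result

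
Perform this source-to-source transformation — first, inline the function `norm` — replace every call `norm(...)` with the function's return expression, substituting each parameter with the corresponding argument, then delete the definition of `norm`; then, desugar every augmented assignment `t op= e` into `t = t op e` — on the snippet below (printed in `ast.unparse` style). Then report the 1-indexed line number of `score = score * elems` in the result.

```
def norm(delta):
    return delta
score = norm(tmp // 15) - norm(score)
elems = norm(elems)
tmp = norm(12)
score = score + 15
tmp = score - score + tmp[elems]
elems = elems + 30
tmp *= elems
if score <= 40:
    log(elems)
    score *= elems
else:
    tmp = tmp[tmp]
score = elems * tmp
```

Transformed code:
score = tmp // 15 - score
elems = elems
tmp = 12
score = score + 15
tmp = score - score + tmp[elems]
elems = elems + 30
tmp = tmp * elems
if score <= 40:
    log(elems)
    score = score * elems
else:
    tmp = tmp[tmp]
score = elems * tmp

10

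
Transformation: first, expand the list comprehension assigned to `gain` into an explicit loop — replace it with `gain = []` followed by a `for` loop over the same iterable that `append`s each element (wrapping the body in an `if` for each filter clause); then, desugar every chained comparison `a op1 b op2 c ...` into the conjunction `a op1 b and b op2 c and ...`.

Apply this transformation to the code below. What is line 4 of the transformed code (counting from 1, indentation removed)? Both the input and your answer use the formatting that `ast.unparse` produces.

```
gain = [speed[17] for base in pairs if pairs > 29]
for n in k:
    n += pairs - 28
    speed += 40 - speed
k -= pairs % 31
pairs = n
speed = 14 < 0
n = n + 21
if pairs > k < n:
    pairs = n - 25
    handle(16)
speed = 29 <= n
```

Transformed code:
gain = []
for base in pairs:
    if pairs > 29:
        gain.append(speed[17])
for n in k:
    n += pairs - 28
    speed += 40 - speed
k -= pairs % 31
pairs = n
speed = 14 < 0
n = n + 21
if pairs > k and k < n:
    pairs = n - 25
    handle(16)
speed = 29 <= n

gain.append(speed[17])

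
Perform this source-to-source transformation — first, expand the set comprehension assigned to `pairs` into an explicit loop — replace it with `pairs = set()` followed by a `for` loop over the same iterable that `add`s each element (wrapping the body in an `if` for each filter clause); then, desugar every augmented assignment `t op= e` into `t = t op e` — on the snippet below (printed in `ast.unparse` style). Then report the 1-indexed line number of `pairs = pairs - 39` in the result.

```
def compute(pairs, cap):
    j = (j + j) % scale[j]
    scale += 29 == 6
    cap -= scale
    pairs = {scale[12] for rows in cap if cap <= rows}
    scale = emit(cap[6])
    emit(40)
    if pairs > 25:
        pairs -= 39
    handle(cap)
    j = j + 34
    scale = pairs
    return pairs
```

12

Transformed code:
def compute(pairs, cap):
    j = (j + j) % scale[j]
    scale = scale + (29 == 6)
    cap = cap - scale
    pairs = set()
    for rows in cap:
        if cap <= rows:
            pairs.add(scale[12])
    scale = emit(cap[6])
    emit(40)
    if pairs > 25:
        pairs = pairs - 39
    handle(cap)
    j = j + 34
    scale = pairs
    return pairs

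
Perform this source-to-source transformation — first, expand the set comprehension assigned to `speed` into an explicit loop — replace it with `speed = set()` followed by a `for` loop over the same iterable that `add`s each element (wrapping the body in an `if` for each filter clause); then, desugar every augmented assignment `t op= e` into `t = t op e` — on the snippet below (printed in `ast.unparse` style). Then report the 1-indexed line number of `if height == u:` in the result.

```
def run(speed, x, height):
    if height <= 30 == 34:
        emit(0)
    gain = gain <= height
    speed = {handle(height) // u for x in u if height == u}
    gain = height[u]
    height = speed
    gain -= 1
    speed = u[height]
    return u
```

Transformed code:
def run(speed, x, height):
    if height <= 30 == 34:
        emit(0)
    gain = gain <= height
    speed = set()
    for x in u:
        if height == u:
            speed.add(handle(height) // u)
    gain = height[u]
    height = speed
    gain = gain - 1
    speed = u[height]
    return u

7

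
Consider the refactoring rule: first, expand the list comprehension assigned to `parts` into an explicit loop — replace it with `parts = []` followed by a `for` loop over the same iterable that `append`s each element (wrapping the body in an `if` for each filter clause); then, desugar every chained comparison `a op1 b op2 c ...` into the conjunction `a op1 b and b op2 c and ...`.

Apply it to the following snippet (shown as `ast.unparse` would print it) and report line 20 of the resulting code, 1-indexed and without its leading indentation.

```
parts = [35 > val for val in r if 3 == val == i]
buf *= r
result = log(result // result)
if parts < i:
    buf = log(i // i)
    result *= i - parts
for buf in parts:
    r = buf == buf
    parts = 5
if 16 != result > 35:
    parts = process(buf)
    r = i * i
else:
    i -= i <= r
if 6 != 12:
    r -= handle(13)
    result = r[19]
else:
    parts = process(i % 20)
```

Transformed code:
parts = []
for val in r:
    if 3 == val and val == i:
        parts.append(35 > val)
buf *= r
result = log(result // result)
if parts < i:
    buf = log(i // i)
    result *= i - parts
for buf in parts:
    r = buf == buf
    parts = 5
if 16 != result and result > 35:
    parts = process(buf)
    r = i * i
else:
    i -= i <= r
if 6 != 12:
    r -= handle(13)
    result = r[19]
else:
    parts = process(i % 20)

result = r[19]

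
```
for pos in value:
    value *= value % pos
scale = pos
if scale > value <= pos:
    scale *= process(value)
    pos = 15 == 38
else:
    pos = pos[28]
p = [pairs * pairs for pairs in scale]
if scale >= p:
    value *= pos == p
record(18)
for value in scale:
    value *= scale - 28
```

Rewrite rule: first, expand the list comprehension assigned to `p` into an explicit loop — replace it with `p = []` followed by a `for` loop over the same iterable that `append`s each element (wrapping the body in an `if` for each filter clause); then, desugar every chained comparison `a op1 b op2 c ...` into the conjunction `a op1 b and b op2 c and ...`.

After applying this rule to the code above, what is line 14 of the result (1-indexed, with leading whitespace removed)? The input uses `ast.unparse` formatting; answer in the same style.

record(18)

Transformed code:
for pos in value:
    value *= value % pos
scale = pos
if scale > value and value <= pos:
    scale *= process(value)
    pos = 15 == 38
else:
    pos = pos[28]
p = []
for pairs in scale:
    p.append(pairs * pairs)
if scale >= p:
    value *= pos == p
record(18)
for value in scale:
    value *= scale - 28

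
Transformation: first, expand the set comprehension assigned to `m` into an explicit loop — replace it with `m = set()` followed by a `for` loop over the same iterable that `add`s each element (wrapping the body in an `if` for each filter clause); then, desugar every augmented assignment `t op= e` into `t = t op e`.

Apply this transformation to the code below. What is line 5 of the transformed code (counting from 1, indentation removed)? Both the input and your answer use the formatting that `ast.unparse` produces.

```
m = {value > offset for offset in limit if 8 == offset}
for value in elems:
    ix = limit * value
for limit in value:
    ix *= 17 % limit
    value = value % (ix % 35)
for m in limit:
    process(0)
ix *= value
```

for value in elems:

Transformed code:
m = set()
for offset in limit:
    if 8 == offset:
        m.add(value > offset)
for value in elems:
    ix = limit * value
for limit in value:
    ix = ix * (17 % limit)
    value = value % (ix % 35)
for m in limit:
    process(0)
ix = ix * value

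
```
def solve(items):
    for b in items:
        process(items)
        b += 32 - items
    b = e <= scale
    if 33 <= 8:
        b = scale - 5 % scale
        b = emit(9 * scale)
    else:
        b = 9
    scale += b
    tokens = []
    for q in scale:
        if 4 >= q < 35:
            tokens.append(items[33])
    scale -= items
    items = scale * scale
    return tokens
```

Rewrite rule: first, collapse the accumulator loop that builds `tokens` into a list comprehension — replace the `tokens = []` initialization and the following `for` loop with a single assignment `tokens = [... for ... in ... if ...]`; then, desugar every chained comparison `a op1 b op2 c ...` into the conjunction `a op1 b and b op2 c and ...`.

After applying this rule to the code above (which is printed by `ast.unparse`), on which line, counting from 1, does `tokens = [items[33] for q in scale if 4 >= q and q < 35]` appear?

12

Transformed code:
def solve(items):
    for b in items:
        process(items)
        b += 32 - items
    b = e <= scale
    if 33 <= 8:
        b = scale - 5 % scale
        b = emit(9 * scale)
    else:
        b = 9
    scale += b
    tokens = [items[33] for q in scale if 4 >= q and q < 35]
    scale -= items
    items = scale * scale
    return tokens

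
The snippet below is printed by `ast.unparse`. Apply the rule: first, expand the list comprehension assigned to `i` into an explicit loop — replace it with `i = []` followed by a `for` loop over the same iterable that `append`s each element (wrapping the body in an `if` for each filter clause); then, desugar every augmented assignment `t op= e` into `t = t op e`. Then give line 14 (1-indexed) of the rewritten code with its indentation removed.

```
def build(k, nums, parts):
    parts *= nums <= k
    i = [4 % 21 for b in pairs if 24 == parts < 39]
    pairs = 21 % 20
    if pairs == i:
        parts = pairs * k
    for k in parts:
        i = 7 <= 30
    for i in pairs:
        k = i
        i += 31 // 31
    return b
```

i = i + 31 // 31

Transformed code:
def build(k, nums, parts):
    parts = parts * (nums <= k)
    i = []
    for b in pairs:
        if 24 == parts < 39:
            i.append(4 % 21)
    pairs = 21 % 20
    if pairs == i:
        parts = pairs * k
    for k in parts:
        i = 7 <= 30
    for i in pairs:
        k = i
        i = i + 31 // 31
    return b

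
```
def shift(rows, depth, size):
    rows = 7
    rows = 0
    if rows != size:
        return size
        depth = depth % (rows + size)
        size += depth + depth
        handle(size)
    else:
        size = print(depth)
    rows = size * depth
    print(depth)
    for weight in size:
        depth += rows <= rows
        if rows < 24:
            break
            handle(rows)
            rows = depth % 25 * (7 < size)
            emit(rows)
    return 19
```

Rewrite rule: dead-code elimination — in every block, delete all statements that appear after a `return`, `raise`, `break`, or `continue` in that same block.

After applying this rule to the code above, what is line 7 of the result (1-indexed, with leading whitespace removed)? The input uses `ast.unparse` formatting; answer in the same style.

size = print(depth)

Transformed code:
def shift(rows, depth, size):
    rows = 7
    rows = 0
    if rows != size:
        return size
    else:
        size = print(depth)
    rows = size * depth
    print(depth)
    for weight in size:
        depth += rows <= rows
        if rows < 24:
            break
    return 19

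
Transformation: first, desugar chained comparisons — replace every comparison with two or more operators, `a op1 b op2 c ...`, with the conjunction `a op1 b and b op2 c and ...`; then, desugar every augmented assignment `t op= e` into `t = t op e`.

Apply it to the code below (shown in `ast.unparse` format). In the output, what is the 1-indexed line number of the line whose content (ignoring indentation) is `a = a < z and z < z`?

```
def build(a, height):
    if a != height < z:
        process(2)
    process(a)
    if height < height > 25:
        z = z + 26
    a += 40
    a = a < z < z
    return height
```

8

Transformed code:
def build(a, height):
    if a != height and height < z:
        process(2)
    process(a)
    if height < height and height > 25:
        z = z + 26
    a = a + 40
    a = a < z and z < z
    return height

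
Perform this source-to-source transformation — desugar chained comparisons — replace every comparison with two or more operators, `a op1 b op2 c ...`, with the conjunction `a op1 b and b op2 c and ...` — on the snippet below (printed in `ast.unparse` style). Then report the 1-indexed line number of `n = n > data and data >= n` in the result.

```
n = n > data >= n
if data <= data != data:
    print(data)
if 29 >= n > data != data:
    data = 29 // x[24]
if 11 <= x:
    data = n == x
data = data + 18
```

1

Transformed code:
n = n > data and data >= n
if data <= data and data != data:
    print(data)
if 29 >= n and n > data and (data != data):
    data = 29 // x[24]
if 11 <= x:
    data = n == x
data = data + 18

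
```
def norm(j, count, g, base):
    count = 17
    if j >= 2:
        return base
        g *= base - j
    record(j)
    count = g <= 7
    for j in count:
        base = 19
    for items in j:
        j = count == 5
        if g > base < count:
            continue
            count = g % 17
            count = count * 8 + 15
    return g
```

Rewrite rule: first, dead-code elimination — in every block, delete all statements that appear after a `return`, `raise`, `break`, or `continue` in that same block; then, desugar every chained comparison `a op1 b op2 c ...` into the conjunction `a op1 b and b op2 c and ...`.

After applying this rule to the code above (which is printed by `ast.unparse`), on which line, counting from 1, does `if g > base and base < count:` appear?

Transformed code:
def norm(j, count, g, base):
    count = 17
    if j >= 2:
        return base
    record(j)
    count = g <= 7
    for j in count:
        base = 19
    for items in j:
        j = count == 5
        if g > base and base < count:
            continue
    return g

11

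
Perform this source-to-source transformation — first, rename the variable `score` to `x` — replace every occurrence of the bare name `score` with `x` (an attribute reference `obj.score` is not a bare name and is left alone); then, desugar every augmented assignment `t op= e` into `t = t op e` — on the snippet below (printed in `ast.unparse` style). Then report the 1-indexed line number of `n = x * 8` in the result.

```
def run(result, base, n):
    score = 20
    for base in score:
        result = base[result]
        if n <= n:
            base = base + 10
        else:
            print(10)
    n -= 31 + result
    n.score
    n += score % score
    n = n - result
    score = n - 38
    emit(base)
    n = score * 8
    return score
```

Transformed code:
def run(result, base, n):
    x = 20
    for base in x:
        result = base[result]
        if n <= n:
            base = base + 10
        else:
            print(10)
    n = n - (31 + result)
    n.score
    n = n + x % x
    n = n - result
    x = n - 38
    emit(base)
    n = x * 8
    return x

15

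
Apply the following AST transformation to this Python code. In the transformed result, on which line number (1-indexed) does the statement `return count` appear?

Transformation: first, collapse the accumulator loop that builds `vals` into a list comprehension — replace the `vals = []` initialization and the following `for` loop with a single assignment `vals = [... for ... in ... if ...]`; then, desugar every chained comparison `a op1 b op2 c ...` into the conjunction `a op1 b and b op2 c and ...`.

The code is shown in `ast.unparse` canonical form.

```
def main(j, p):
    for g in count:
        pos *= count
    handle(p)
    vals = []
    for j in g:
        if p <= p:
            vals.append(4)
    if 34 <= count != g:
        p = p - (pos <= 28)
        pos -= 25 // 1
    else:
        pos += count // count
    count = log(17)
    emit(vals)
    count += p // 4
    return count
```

Transformed code:
def main(j, p):
    for g in count:
        pos *= count
    handle(p)
    vals = [4 for j in g if p <= p]
    if 34 <= count and count != g:
        p = p - (pos <= 28)
        pos -= 25 // 1
    else:
        pos += count // count
    count = log(17)
    emit(vals)
    count += p // 4
    return count

14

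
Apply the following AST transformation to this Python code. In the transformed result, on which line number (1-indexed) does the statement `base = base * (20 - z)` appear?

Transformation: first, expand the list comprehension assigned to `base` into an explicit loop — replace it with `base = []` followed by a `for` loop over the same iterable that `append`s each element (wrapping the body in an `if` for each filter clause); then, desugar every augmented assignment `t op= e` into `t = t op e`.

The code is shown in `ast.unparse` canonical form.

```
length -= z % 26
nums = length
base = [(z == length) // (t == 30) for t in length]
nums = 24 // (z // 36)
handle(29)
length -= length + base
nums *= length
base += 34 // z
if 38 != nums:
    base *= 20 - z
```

Transformed code:
length = length - z % 26
nums = length
base = []
for t in length:
    base.append((z == length) // (t == 30))
nums = 24 // (z // 36)
handle(29)
length = length - (length + base)
nums = nums * length
base = base + 34 // z
if 38 != nums:
    base = base * (20 - z)

12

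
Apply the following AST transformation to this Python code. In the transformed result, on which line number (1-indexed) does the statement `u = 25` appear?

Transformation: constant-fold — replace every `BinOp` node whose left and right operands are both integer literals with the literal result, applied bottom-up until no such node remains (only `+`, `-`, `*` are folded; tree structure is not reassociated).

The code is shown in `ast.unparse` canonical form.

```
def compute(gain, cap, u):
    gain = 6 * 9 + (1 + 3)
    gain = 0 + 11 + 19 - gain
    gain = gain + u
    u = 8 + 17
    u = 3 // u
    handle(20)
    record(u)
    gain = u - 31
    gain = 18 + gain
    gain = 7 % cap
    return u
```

5

Transformed code:
def compute(gain, cap, u):
    gain = 58
    gain = 30 - gain
    gain = gain + u
    u = 25
    u = 3 // u
    handle(20)
    record(u)
    gain = u - 31
    gain = 18 + gain
    gain = 7 % cap
    return u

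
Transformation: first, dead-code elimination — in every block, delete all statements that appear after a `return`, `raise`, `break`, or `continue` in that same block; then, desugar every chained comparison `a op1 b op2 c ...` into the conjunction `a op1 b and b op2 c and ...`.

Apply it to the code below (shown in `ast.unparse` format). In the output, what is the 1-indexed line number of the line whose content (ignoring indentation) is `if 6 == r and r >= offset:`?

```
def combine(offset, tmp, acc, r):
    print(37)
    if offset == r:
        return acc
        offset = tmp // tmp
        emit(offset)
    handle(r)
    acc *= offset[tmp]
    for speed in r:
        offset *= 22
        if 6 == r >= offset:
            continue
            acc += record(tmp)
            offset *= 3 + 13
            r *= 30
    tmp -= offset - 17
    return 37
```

9

Transformed code:
def combine(offset, tmp, acc, r):
    print(37)
    if offset == r:
        return acc
    handle(r)
    acc *= offset[tmp]
    for speed in r:
        offset *= 22
        if 6 == r and r >= offset:
            continue
    tmp -= offset - 17
    return 37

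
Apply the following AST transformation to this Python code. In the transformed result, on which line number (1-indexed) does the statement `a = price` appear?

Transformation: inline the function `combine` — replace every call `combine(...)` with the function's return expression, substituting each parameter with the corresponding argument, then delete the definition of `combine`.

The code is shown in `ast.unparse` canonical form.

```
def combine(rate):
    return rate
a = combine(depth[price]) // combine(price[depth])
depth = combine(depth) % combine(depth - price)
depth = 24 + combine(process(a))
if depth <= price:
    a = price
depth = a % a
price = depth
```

5

Transformed code:
a = depth[price] // price[depth]
depth = depth % (depth - price)
depth = 24 + process(a)
if depth <= price:
    a = price
depth = a % a
price = depth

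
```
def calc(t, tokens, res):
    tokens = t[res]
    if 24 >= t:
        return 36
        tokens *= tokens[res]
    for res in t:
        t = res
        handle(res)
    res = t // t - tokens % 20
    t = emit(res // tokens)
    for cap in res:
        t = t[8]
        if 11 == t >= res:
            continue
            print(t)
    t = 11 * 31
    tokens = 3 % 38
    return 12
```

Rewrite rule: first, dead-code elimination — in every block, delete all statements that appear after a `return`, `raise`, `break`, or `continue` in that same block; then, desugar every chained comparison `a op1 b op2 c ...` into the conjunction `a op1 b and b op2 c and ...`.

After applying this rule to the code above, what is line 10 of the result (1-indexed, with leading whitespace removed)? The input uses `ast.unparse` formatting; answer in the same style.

for cap in res:

Transformed code:
def calc(t, tokens, res):
    tokens = t[res]
    if 24 >= t:
        return 36
    for res in t:
        t = res
        handle(res)
    res = t // t - tokens % 20
    t = emit(res // tokens)
    for cap in res:
        t = t[8]
        if 11 == t and t >= res:
            continue
    t = 11 * 31
    tokens = 3 % 38
    return 12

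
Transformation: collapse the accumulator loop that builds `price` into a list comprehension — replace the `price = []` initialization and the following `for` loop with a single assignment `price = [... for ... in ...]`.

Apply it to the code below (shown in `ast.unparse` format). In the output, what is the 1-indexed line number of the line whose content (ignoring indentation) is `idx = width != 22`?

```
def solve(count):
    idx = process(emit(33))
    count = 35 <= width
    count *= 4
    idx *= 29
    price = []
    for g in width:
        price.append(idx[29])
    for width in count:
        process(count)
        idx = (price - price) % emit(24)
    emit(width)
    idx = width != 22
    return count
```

Transformed code:
def solve(count):
    idx = process(emit(33))
    count = 35 <= width
    count *= 4
    idx *= 29
    price = [idx[29] for g in width]
    for width in count:
        process(count)
        idx = (price - price) % emit(24)
    emit(width)
    idx = width != 22
    return count

11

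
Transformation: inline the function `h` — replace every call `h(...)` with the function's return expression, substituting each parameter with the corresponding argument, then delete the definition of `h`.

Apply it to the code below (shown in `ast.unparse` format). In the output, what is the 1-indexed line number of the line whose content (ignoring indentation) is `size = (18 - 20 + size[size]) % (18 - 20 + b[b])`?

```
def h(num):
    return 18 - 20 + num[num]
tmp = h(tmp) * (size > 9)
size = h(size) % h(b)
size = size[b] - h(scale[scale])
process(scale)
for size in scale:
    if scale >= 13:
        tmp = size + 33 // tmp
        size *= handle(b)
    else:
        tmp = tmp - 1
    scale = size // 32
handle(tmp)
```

2

Transformed code:
tmp = (18 - 20 + tmp[tmp]) * (size > 9)
size = (18 - 20 + size[size]) % (18 - 20 + b[b])
size = size[b] - (18 - 20 + scale[scale][scale[scale]])
process(scale)
for size in scale:
    if scale >= 13:
        tmp = size + 33 // tmp
        size *= handle(b)
    else:
        tmp = tmp - 1
    scale = size // 32
handle(tmp)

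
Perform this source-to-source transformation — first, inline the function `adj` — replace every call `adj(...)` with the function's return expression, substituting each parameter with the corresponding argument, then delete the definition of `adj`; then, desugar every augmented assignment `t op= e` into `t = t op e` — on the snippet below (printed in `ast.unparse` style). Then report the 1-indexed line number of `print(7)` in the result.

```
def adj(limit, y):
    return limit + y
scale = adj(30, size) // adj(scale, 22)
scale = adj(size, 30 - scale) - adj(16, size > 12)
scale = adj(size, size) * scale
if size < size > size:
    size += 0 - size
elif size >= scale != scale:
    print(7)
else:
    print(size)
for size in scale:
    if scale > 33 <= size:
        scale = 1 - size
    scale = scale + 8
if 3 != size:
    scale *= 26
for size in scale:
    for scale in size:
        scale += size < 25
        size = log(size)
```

Transformed code:
scale = (30 + size) // (scale + 22)
scale = size + (30 - scale) - (16 + (size > 12))
scale = (size + size) * scale
if size < size > size:
    size = size + (0 - size)
elif size >= scale != scale:
    print(7)
else:
    print(size)
for size in scale:
    if scale > 33 <= size:
        scale = 1 - size
    scale = scale + 8
if 3 != size:
    scale = scale * 26
for size in scale:
    for scale in size:
        scale = scale + (size < 25)
        size = log(size)

7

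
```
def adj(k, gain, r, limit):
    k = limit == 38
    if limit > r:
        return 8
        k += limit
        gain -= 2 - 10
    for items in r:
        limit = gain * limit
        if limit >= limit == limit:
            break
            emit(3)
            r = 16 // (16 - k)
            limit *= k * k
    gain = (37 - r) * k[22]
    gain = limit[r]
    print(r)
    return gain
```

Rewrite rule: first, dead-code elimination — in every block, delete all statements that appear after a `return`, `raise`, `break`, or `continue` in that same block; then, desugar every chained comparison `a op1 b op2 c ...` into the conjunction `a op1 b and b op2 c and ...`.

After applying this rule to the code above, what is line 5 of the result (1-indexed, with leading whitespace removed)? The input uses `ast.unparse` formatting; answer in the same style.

Transformed code:
def adj(k, gain, r, limit):
    k = limit == 38
    if limit > r:
        return 8
    for items in r:
        limit = gain * limit
        if limit >= limit and limit == limit:
            break
    gain = (37 - r) * k[22]
    gain = limit[r]
    print(r)
    return gain

for items in r:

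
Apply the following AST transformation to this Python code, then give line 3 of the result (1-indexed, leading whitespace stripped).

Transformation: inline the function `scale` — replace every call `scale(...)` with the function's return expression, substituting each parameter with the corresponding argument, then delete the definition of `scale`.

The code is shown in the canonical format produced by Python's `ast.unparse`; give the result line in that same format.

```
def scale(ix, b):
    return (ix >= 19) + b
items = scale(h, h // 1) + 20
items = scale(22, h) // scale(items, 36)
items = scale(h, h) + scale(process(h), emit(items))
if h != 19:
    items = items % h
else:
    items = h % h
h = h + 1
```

items = (h >= 19) + h + ((process(h) >= 19) + emit(items))

Transformed code:
items = (h >= 19) + h // 1 + 20
items = ((22 >= 19) + h) // ((items >= 19) + 36)
items = (h >= 19) + h + ((process(h) >= 19) + emit(items))
if h != 19:
    items = items % h
else:
    items = h % h
h = h + 1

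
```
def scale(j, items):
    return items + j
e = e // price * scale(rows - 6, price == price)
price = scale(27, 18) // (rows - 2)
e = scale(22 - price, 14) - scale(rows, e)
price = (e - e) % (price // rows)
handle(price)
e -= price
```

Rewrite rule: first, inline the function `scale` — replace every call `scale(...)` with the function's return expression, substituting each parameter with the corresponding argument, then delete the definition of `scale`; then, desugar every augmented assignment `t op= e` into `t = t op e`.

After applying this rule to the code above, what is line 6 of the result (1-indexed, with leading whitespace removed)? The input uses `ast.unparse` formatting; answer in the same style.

e = e - price

Transformed code:
e = e // price * ((price == price) + (rows - 6))
price = (18 + 27) // (rows - 2)
e = 14 + (22 - price) - (e + rows)
price = (e - e) % (price // rows)
handle(price)
e = e - price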